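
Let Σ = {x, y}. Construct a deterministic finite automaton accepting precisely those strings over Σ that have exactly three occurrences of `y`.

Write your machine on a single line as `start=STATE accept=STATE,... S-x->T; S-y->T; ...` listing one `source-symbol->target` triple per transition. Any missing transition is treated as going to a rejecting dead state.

start=S0; accept=S3; S0-x->S0; S0-y->S1; S1-x->S1; S1-y->S2; S2-x->S2; S2-y->S3; S3-x->S3; S3-y->S4; S4-x->S4; S4-y->S4

Count `y`s, saturating at 4: states S0 through S3 mean 0 through 3 `y`s seen; S4 means more than 3. Each `y` increments (capped at S4); other symbols loop. Accept from {S3}.
With 5 states:
        x   y  
>  S0   S0  S1 
   S1   S1  S2 
   S2   S2  S3 
 * S3   S3  S4 
   S4   S4  S4 
(> = start, * = accepting)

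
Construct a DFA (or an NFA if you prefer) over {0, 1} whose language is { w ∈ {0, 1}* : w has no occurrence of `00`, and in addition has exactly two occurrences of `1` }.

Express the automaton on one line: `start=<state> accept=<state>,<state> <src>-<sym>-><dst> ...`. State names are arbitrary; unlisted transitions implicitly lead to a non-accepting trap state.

Build one automaton per condition and run them in lockstep. The first has 3 states tracking partial matches of the forbidden pattern `00`; the second has 4 states tracking the count of `1`s, saturating at 3. A product state is a pair (one from each), accepting exactly when both do. Minimizing collapses redundant product states.
        0   1  
>  q0   q1  q2 
   q1   q3  q2 
   q2   q4  q5 
   q3   q3  q3 
   q4   q3  q5 
 * q5   q6  q3 
 * q6   q3  q3 
(> = start, * = accepting)

start=q0 accept=q5,q6 q0-0->q1 q0-1->q2 q1-0->q3 q1-1->q2 q2-0->q4 q2-1->q5 q3-0->q3 q3-1->q3 q4-0->q3 q4-1->q5 q5-0->q6 q5-1->q3 q6-0->q3 q6-1->q3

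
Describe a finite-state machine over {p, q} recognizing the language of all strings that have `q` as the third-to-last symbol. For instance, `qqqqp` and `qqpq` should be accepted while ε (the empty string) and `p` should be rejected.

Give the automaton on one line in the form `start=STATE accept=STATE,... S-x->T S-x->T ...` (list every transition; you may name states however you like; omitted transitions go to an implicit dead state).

start=A accept=L,M,N,O A-p->B A-q->C B-p->D B-q->E C-p->F C-q->G D-p->H D-q->I E-p->J E-q->K F-p->L F-q->M G-p->N G-q->O H-p->H H-q->I I-p->J I-q->K J-p->L J-q->M K-p->N K-q->O L-p->H L-q->I M-p->J M-q->K N-p->L N-q->M O-p->N O-q->O

A DFA must remember the last 3 symbols (since which symbol is third-to-last isn't known until the input ends). Use one state per possible window of the last ≤3 symbols; accept from those whose window starts with `q`.
       p  q 
>  A   B  C 
   B   D  E 
   C   F  G 
   D   H  I 
   E   J  K 
   F   L  M 
   G   N  O 
   H   H  I 
   I   J  K 
   J   L  M 
   K   N  O 
 * L   H  I 
 * M   J  K 
 * N   L  M 
 * O   N  O 
(> = start, * = accepting)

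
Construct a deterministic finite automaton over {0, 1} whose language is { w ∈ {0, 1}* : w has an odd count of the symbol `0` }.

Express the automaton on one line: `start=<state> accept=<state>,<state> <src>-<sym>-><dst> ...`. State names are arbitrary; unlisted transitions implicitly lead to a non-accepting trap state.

start=q0 accept=q1 q0-0->q1 q0-1->q0 q1-0->q0 q1-1->q1

Keep the running count of `0`s modulo 2: each `0` advances along the cycle q0 → q1 → q0 while other symbols loop. Accept at q1.
2 states suffice.
        0   1  
>  q0   q1  q0 
 * q1   q0  q1 
(> = start, * = accepting)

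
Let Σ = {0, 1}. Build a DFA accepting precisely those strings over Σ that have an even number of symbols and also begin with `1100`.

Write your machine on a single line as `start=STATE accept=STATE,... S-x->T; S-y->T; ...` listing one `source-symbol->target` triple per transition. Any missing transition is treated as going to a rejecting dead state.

start=s0; accept=s6; s0-0->s1; s0-1->s2; s1-0->s3; s1-1->s3; s2-0->s3; s2-1->s4; s3-0->s1; s3-1->s1; s4-0->s5; s4-1->s1; s5-0->s6; s5-1->s3; s6-0->s7; s6-1->s7; s7-0->s6; s7-1->s6

Run two small machines in parallel and take their product. One (2 states) tracks the input length modulo 2; the other (6 states) tracks whether the input so far still matches the prefix `1100`. Each combined state is a pair, one component from each; accept when both components accept.
An 8-state machine:
        0   1  
>  s0   s1  s2 
   s1   s3  s3 
   s2   s3  s4 
   s3   s1  s1 
   s4   s5  s1 
   s5   s6  s3 
 * s6   s7  s7 
   s7   s6  s6 
(> = start, * = accepting)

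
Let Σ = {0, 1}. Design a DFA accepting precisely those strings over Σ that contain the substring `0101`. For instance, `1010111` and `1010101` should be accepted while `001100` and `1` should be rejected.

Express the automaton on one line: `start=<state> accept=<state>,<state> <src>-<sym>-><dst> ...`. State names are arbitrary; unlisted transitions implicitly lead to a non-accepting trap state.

Track how much of `0101` has been matched so far: state s0 is no progress, s4 is the absorbing accept state reached once `0101` has occurred. Intermediate states record partial matches; on a mismatch, fall back to the longest reusable overlap.
        0   1  
>  s0   s1  s0 
   s1   s1  s2 
   s2   s3  s0 
   s3   s1  s4 
 * s4   s4  s4 
(> = start, * = accepting)

start=s0 accept=s4 s0-0->s1 s0-1->s0 s1-0->s1 s1-1->s2 s2-0->s3 s2-1->s0 s3-0->s1 s3-1->s4 s4-0->s4 s4-1->s4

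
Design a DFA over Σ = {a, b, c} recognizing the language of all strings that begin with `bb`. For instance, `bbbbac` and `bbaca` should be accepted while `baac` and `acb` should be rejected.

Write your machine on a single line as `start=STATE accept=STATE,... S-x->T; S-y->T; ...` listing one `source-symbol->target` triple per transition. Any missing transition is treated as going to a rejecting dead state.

Check the first 2 symbols one by one: q0 through q1 record how many have matched `bb` so far; any wrong symbol goes to the dead state q3. After all 2 match we enter the accepting sink q2.
4 states suffice.
        a   b   c  
>  q0   q3  q1  q3 
   q1   q3  q2  q3 
 * q2   q2  q2  q2 
   q3   q3  q3  q3 
(> = start, * = accepting)

start=q0; accept=q2; q0-a->q3; q0-b->q1; q0-c->q3; q1-a->q3; q1-b->q2; q1-c->q3; q2-a->q2; q2-b->q2; q2-c->q2; q3-a->q3; q3-b->q3; q3-c->q3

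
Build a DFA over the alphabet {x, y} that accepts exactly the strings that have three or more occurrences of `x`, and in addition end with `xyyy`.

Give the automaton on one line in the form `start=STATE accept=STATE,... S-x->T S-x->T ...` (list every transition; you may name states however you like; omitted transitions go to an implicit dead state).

Build one automaton per condition and run them in lockstep. The first has 5 states tracking the count of `x`s, saturating at 4; the second has 5 states tracking how much of the suffix `xyyy` has currently been matched. A product state is a pair (one from each), accepting exactly when both do. Equivalent product states are then merged.
With 7 states:
        x   y  
>  q0   q1  q0 
   q1   q2  q1 
   q2   q3  q2 
   q3   q3  q4 
   q4   q3  q5 
   q5   q3  q6 
 * q6   q3  q2 
(> = start, * = accepting)

start=q0 accept=q6 q0-x->q1 q0-y->q0 q1-x->q2 q1-y->q1 q2-x->q3 q2-y->q2 q3-x->q3 q3-y->q4 q4-x->q3 q4-y->q5 q5-x->q3 q5-y->q6 q6-x->q3 q6-y->q2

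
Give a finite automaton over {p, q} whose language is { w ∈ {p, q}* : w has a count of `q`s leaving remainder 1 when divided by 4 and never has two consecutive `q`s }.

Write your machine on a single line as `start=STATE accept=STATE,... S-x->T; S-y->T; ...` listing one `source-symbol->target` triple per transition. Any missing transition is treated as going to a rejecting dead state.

start=s0; accept=s1,s2; s0-p->s0; s0-q->s1; s1-p->s2; s1-q->s3; s2-p->s2; s2-q->s4; s3-p->s3; s3-q->s3; s4-p->s5; s4-q->s3; s5-p->s5; s5-q->s6; s6-p->s7; s6-q->s3; s7-p->s7; s7-q->s8; s8-p->s0; s8-q->s3

Run two small machines in parallel and take their product. One (4 states) tracks the count of `q`s modulo 4; the other (3 states) tracks partial matches of the forbidden pattern `qq`. Each combined state is a pair, one component from each; accept when both components accept. After merging equivalent states the machine shrinks.
9 states suffice.
        p   q  
>  s0   s0  s1 
 * s1   s2  s3 
 * s2   s2  s4 
   s3   s3  s3 
   s4   s5  s3 
   s5   s5  s6 
   s6   s7  s3 
   s7   s7  s8 
   s8   s0  s3 
(> = start, * = accepting)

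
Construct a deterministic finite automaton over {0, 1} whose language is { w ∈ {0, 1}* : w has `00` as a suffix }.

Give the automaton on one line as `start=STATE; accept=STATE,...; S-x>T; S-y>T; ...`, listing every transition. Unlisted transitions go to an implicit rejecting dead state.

Remember how much of `00` the current input suffix matches. State q0 means no match yet; q1 means the last symbol is `0`; q2 means the last 2 symbols are `00`. Only q2 accepts. On a mismatch, fall back to the longest proper suffix that is still a prefix of `00`.
3 states suffice.
        0   1  
>  q0   q1  q0 
   q1   q2  q0 
 * q2   q2  q0 
(> = start, * = accepting)

start=q0; accept=q2; q0-0>q1; q0-1>q0; q1-0>q2; q1-1>q0; q2-0>q2; q2-1>q0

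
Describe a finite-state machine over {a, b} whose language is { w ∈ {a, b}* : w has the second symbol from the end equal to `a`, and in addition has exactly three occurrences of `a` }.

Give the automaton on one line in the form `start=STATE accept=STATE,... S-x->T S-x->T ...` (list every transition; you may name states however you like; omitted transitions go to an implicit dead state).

start=q0 accept=q7,q12 q0-a->q1 q0-b->q2 q1-a->q3 q1-b->q4 q2-a->q5 q2-b->q6 q3-a->q7 q3-b->q8 q4-a->q9 q4-b->q10 q5-a->q3 q5-b->q4 q6-a->q5 q6-b->q6 q7-a->q11 q7-b->q12 q8-a->q13 q8-b->q14 q9-a->q7 q9-b->q8 q10-a->q9 q10-b->q10 q11-a->q11 q11-b->q15 q12-a->q16 q12-b->q17 q13-a->q11 q13-b->q12 q14-a->q13 q14-b->q14 q15-a->q16 q15-b->q18 q16-a->q11 q16-b->q15 q17-a->q16 q17-b->q17 q18-a->q16 q18-b->q18

Handle the two conditions separately and then intersect. One (7 states) tracks the last 2 symbols read; the other (5 states) tracks the count of `a`s, saturating at 4. Each combined state is a pair, one component from each; accept when both components accept.
          a    b  
>  q0     q1   q2 
   q1     q3   q4 
   q2     q5   q6 
   q3     q7   q8 
   q4     q9  q10 
   q5     q3   q4 
   q6     q5   q6 
 * q7    q11  q12 
   q8    q13  q14 
   q9     q7   q8 
   q10    q9  q10 
   q11   q11  q15 
 * q12   q16  q17 
   q13   q11  q12 
   q14   q13  q14 
   q15   q16  q18 
   q16   q11  q15 
   q17   q16  q17 
   q18   q16  q18 
(> = start, * = accepting)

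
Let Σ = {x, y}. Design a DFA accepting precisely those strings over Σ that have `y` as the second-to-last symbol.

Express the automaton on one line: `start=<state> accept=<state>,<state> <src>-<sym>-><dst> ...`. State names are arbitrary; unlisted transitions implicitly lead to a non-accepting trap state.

start=q0 accept=q5,q6 q0-x->q1 q0-y->q2 q1-x->q3 q1-y->q4 q2-x->q5 q2-y->q6 q3-x->q3 q3-y->q4 q4-x->q5 q4-y->q6 q5-x->q3 q5-y->q4 q6-x->q5 q6-y->q6

A DFA must remember the last 2 symbols (since which symbol is second-to-last isn't known until the input ends). Use one state per possible window of the last ≤2 symbols; accept from those whose window starts with `y`.
With 7 states:
        x   y  
>  q0   q1  q2 
   q1   q3  q4 
   q2   q5  q6 
   q3   q3  q4 
   q4   q5  q6 
 * q5   q3  q4 
 * q6   q5  q6 
(> = start, * = accepting)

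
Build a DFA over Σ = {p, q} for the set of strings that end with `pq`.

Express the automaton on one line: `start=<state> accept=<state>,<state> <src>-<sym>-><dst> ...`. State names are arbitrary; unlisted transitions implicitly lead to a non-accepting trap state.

Let each state record the length of the longest suffix of the input read so far that is also a prefix of `pq`. S1 means the last symbol is `p`; S2 means the last 2 symbols are `pq`. Accept only at S2, where the string currently ends in `pq`.
3 states suffice.
        p   q  
>  S0   S1  S0 
   S1   S1  S2 
 * S2   S1  S0 
(> = start, * = accepting)

start=S0 accept=S2 S0-p->S1 S0-q->S0 S1-p->S1 S1-q->S2 S2-p->S1 S2-q->S0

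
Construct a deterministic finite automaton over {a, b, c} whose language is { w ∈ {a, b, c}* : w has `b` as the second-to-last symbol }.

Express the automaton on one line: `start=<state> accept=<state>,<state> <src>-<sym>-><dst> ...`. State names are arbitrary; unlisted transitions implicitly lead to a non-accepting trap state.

Because acceptance depends on a position counted from the end, the machine has to buffer the most recent 2 symbols. Make each state the string of the last up-to-2 symbols read; on input `x` shift the window left and append `x`. Accept when the buffered window has length 2 and begins with `b`.
A 13-state machine:
          a    b    c  
>  q0     q1   q2   q3 
   q1     q4   q5   q6 
   q2     q7   q8   q9 
   q3    q10  q11  q12 
   q4     q4   q5   q6 
   q5     q7   q8   q9 
   q6    q10  q11  q12 
 * q7     q4   q5   q6 
 * q8     q7   q8   q9 
 * q9    q10  q11  q12 
   q10    q4   q5   q6 
   q11    q7   q8   q9 
   q12   q10  q11  q12 
(> = start, * = accepting)

start=q0 accept=q7,q8,q9 q0-a->q1 q0-b->q2 q0-c->q3 q1-a->q4 q1-b->q5 q1-c->q6 q2-a->q7 q2-b->q8 q2-c->q9 q3-a->q10 q3-b->q11 q3-c->q12 q4-a->q4 q4-b->q5 q4-c->q6 q5-a->q7 q5-b->q8 q5-c->q9 q6-a->q10 q6-b->q11 q6-c->q12 q7-a->q4 q7-b->q5 q7-c->q6 q8-a->q7 q8-b->q8 q8-c->q9 q9-a->q10 q9-b->q11 q9-c->q12 q10-a->q4 q10-b->q5 q10-c->q6 q11-a->q7 q11-b->q8 q11-c->q9 q12-a->q10 q12-b->q11 q12-c->q12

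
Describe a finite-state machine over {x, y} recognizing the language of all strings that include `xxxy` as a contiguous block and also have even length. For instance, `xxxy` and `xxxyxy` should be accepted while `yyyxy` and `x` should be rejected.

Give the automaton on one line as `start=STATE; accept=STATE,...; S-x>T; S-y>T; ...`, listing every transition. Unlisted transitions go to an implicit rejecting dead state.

Handle the two conditions separately and then intersect. The first has 5 states tracking whether and how much of `xxxy` has been seen; the second has 2 states tracking the input length modulo 2. A product state is a pair (one from each), accepting exactly when both do.
With 10 states:
        x   y  
>  q0   q1  q2 
   q1   q3  q0 
   q2   q4  q0 
   q3   q5  q2 
   q4   q6  q2 
   q5   q7  q8 
   q6   q7  q0 
   q7   q5  q9 
 * q8   q9  q9 
   q9   q8  q8 
(> = start, * = accepting)

start=q0; accept=q8; q0-x>q1; q0-y>q2; q1-x>q3; q1-y>q0; q2-x>q4; q2-y>q0; q3-x>q5; q3-y>q2; q4-x>q6; q4-y>q2; q5-x>q7; q5-y>q8; q6-x>q7; q6-y>q0; q7-x>q5; q7-y>q9; q8-x>q9; q8-y>q9; q9-x>q8; q9-y>q8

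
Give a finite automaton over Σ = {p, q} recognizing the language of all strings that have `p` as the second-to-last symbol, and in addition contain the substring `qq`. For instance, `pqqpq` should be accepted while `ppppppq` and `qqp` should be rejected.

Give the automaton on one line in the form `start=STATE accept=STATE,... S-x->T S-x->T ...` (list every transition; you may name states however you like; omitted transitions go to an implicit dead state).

start=A accept=I,J A-p->B A-q->C B-p->D B-q->E C-p->F C-q->G D-p->D D-q->E E-p->F E-q->G F-p->D F-q->E G-p->H G-q->G H-p->I H-q->J I-p->I I-q->J J-p->H J-q->G

Run two small machines in parallel and take their product. The first has 7 states tracking the last 2 symbols read; the second has 3 states tracking whether and how much of `qq` has been seen. A product state is a pair (one from each), accepting exactly when both do.
10 states suffice.
       p  q 
>  A   B  C 
   B   D  E 
   C   F  G 
   D   D  E 
   E   F  G 
   F   D  E 
   G   H  G 
   H   I  J 
 * I   I  J 
 * J   H  G 
(> = start, * = accepting)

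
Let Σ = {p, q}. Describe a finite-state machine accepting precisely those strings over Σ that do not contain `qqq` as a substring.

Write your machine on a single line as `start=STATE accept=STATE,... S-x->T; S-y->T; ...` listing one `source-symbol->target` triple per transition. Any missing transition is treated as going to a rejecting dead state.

start=S0; accept=S0,S1,S2; S0-p->S0; S0-q->S1; S1-p->S0; S1-q->S2; S2-p->S0; S2-q->S3; S3-p->S3; S3-q->S3

Track partial matches of the forbidden pattern `qqq`. State S3 is a dead state reached once `qqq` has occurred; every other state accepts. S0 means no part of `qqq` is currently matched.
        p   q  
>* S0   S0  S1 
 * S1   S0  S2 
 * S2   S0  S3 
   S3   S3  S3 
(> = start, * = accepting)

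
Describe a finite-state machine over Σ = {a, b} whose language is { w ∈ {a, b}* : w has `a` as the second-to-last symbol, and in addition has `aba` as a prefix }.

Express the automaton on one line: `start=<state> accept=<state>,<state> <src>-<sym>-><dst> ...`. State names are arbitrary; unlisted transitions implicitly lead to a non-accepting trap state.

start=q0 accept=q9,q10 q0-a->q1 q0-b->q2 q1-a->q3 q1-b->q4 q2-a->q5 q2-b->q6 q3-a->q3 q3-b->q7 q4-a->q8 q4-b->q6 q5-a->q3 q5-b->q7 q6-a->q5 q6-b->q6 q7-a->q5 q7-b->q6 q8-a->q9 q8-b->q10 q9-a->q9 q9-b->q10 q10-a->q8 q10-b->q11 q11-a->q8 q11-b->q11

Build one automaton per condition and run them in lockstep. One (7 states) tracks the last 2 symbols read; the other (5 states) tracks whether the input so far still matches the prefix `aba`. Each combined state is a pair, one component from each; accept when both components accept.
12 states suffice.
          a    b  
>  q0     q1   q2 
   q1     q3   q4 
   q2     q5   q6 
   q3     q3   q7 
   q4     q8   q6 
   q5     q3   q7 
   q6     q5   q6 
   q7     q5   q6 
   q8     q9  q10 
 * q9     q9  q10 
 * q10    q8  q11 
   q11    q8  q11 
(> = start, * = accepting)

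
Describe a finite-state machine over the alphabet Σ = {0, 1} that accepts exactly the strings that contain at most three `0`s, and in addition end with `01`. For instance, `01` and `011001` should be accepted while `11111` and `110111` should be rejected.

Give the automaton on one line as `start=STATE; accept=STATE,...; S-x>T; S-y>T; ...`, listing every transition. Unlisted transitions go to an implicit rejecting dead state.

Handle the two conditions separately and then intersect. One (5 states) tracks the count of `0`s, saturating at 4; the other (3 states) tracks how much of the suffix `01` has currently been matched. Each combined state is a pair, one component from each; accept when both components accept.
13 states suffice.
          0    1  
>  s0     s1   s0 
   s1     s2   s3 
   s2     s4   s5 
 * s3     s2   s6 
   s4     s7   s8 
 * s5     s4   s9 
   s6     s2   s6 
   s7     s7  s10 
 * s8     s7  s11 
   s9     s4   s9 
   s10    s7  s12 
   s11    s7  s11 
   s12    s7  s12 
(> = start, * = accepting)

start=s0; accept=s3,s5,s8; s0-0>s1; s0-1>s0; s1-0>s2; s1-1>s3; s2-0>s4; s2-1>s5; s3-0>s2; s3-1>s6; s4-0>s7; s4-1>s8; s5-0>s4; s5-1>s9; s6-0>s2; s6-1>s6; s7-0>s7; s7-1>s10; s8-0>s7; s8-1>s11; s9-0>s4; s9-1>s9; s10-0>s7; s10-1>s12; s11-0>s7; s11-1>s11; s12-0>s7; s12-1>s12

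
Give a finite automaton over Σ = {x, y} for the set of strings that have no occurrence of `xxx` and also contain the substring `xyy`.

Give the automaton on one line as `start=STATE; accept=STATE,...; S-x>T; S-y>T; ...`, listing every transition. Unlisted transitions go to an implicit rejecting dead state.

start=S0; accept=S5,S6,S7; S0-x>S1; S0-y>S0; S1-x>S2; S1-y>S3; S2-x>S4; S2-y>S3; S3-x>S1; S3-y>S5; S4-x>S4; S4-y>S4; S5-x>S6; S5-y>S5; S6-x>S7; S6-y>S5; S7-x>S4; S7-y>S5

Build one automaton per condition and run them in lockstep. The first has 4 states tracking partial matches of the forbidden pattern `xxx`; the second has 4 states tracking whether and how much of `xyy` has been seen. A product state is a pair (one from each), accepting exactly when both do. After merging equivalent states the machine shrinks.
With 8 states:
        x   y  
>  S0   S1  S0 
   S1   S2  S3 
   S2   S4  S3 
   S3   S1  S5 
   S4   S4  S4 
 * S5   S6  S5 
 * S6   S7  S5 
 * S7   S4  S5 
(> = start, * = accepting)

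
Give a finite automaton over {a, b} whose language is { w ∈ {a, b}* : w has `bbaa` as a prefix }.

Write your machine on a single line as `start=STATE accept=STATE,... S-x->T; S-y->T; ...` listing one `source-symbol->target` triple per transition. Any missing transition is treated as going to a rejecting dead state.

start=S0; accept=S4; S0-a->S5; S0-b->S1; S1-a->S5; S1-b->S2; S2-a->S3; S2-b->S5; S3-a->S4; S3-b->S5; S4-a->S4; S4-b->S4; S5-a->S5; S5-b->S5

Walk along `bbaa` while the input agrees: from S0 take `b` to S1, and so on. Any deviation drops to the rejecting sink S5. Once S4 is reached the prefix is confirmed and every continuation is accepted.
With 6 states:
        a   b  
>  S0   S5  S1 
   S1   S5  S2 
   S2   S3  S5 
   S3   S4  S5 
 * S4   S4  S4 
   S5   S5  S5 
(> = start, * = accepting)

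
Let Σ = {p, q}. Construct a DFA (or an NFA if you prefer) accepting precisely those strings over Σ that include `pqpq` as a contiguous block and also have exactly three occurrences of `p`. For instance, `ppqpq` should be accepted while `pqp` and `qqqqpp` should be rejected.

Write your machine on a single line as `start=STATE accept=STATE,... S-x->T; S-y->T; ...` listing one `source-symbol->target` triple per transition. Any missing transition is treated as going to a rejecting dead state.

Handle the two conditions separately and then intersect. The first has 5 states tracking whether and how much of `pqpq` has been seen; the second has 5 states tracking the count of `p`s, saturating at 4. A product state is a pair (one from each), accepting exactly when both do. Equivalent product states are then merged.
With 11 states:
          p    q  
>  s0     s1   s0 
   s1     s2   s3 
   s2     s4   s5 
   s3     s6   s7 
   s4     s4   s4 
   s5     s8   s4 
   s6     s4   s9 
   s7     s2   s7 
   s8     s4  s10 
   s9    s10   s9 
 * s10    s4  s10 
(> = start, * = accepting)

start=s0; accept=s10; s0-p->s1; s0-q->s0; s1-p->s2; s1-q->s3; s2-p->s4; s2-q->s5; s3-p->s6; s3-q->s7; s4-p->s4; s4-q->s4; s5-p->s8; s5-q->s4; s6-p->s4; s6-q->s9; s7-p->s2; s7-q->s7; s8-p->s4; s8-q->s10; s9-p->s10; s9-q->s9; s10-p->s4; s10-q->s10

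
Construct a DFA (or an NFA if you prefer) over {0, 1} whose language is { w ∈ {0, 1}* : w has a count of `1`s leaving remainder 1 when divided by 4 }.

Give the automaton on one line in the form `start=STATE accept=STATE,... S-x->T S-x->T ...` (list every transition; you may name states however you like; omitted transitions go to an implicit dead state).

Keep the running count of `1`s modulo 4: each `1` advances along the cycle S0 → S1 → S2 → S3 → S0 while other symbols loop. Accept at S1.
A 4-state machine:
        0   1  
>  S0   S0  S1 
 * S1   S1  S2 
   S2   S2  S3 
   S3   S3  S0 
(> = start, * = accepting)

start=S0 accept=S1 S0-0->S0 S0-1->S1 S1-0->S1 S1-1->S2 S2-0->S2 S2-1->S3 S3-0->S3 S3-1->S0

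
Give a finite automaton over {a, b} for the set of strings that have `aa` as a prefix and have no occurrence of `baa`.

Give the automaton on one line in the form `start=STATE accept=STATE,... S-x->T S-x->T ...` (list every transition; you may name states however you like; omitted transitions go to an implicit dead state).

Run two small machines in parallel and take their product. One (4 states) tracks whether the input so far still matches the prefix `aa`; the other (4 states) tracks partial matches of the forbidden pattern `baa`. Each combined state is a pair, one component from each; accept when both components accept. Minimizing collapses redundant product states.
A 6-state machine:
        a   b  
>  q0   q1  q2 
   q1   q3  q2 
   q2   q2  q2 
 * q3   q3  q4 
 * q4   q5  q4 
 * q5   q2  q4 
(> = start, * = accepting)

start=q0 accept=q3,q4,q5 q0-a->q1 q0-b->q2 q1-a->q3 q1-b->q2 q2-a->q2 q2-b->q2 q3-a->q3 q3-b->q4 q4-a->q5 q4-b->q4 q5-a->q2 q5-b->q4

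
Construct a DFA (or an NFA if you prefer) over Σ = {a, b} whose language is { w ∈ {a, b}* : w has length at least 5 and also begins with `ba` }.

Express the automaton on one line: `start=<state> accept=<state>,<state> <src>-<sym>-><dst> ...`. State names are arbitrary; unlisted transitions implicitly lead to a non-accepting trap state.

start=s0 accept=s10,s12 s0-a->s1 s0-b->s2 s1-a->s3 s1-b->s3 s2-a->s4 s2-b->s3 s3-a->s5 s3-b->s5 s4-a->s6 s4-b->s6 s5-a->s7 s5-b->s7 s6-a->s8 s6-b->s8 s7-a->s9 s7-b->s9 s8-a->s10 s8-b->s10 s9-a->s11 s9-b->s11 s10-a->s12 s10-b->s12 s11-a->s11 s11-b->s11 s12-a->s12 s12-b->s12

Run two small machines in parallel and take their product. One (7 states) tracks the input length, saturating at 6; the other (4 states) tracks whether the input so far still matches the prefix `ba`. Each combined state is a pair, one component from each; accept when both components accept.
A 13-state machine:
          a    b  
>  s0     s1   s2 
   s1     s3   s3 
   s2     s4   s3 
   s3     s5   s5 
   s4     s6   s6 
   s5     s7   s7 
   s6     s8   s8 
   s7     s9   s9 
   s8    s10  s10 
   s9    s11  s11 
 * s10   s12  s12 
   s11   s11  s11 
 * s12   s12  s12 
(> = start, * = accepting)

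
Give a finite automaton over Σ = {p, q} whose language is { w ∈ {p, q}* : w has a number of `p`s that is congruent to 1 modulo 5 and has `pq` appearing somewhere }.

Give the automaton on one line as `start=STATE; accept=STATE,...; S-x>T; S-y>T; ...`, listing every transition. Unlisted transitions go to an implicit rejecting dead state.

Run two small machines in parallel and take their product. One (5 states) tracks the count of `p`s modulo 5; the other (3 states) tracks whether and how much of `pq` has been seen. Each combined state is a pair, one component from each; accept when both components accept.
An 11-state machine:
          p    q  
>  S0     S1   S0 
   S1     S2   S3 
   S2     S4   S5 
 * S3     S5   S3 
   S4     S6   S7 
   S5     S7   S5 
   S6     S8   S9 
   S7     S9   S7 
   S8     S1  S10 
   S9    S10   S9 
   S10    S3  S10 
(> = start, * = accepting)

start=S0; accept=S3; S0-p>S1; S0-q>S0; S1-p>S2; S1-q>S3; S2-p>S4; S2-q>S5; S3-p>S5; S3-q>S3; S4-p>S6; S4-q>S7; S5-p>S7; S5-q>S5; S6-p>S8; S6-q>S9; S7-p>S9; S7-q>S7; S8-p>S1; S8-q>S10; S9-p>S10; S9-q>S9; S10-p>S3; S10-q>S10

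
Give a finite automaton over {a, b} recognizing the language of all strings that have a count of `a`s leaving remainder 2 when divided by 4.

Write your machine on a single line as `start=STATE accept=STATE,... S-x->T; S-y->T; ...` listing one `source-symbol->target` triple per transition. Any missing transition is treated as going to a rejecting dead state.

start=S0; accept=S2; S0-a->S1; S0-b->S0; S1-a->S2; S1-b->S1; S2-a->S3; S2-b->S2; S3-a->S0; S3-b->S3

The only thing that matters is how many `a`s have appeared, reduced mod 4. Use one state per residue: S0 for 0, …, S3 for 3. Reading `a` moves to the next residue; anything else stays put. S2 is accepting.
A 4-state machine:
        a   b  
>  S0   S1  S0 
   S1   S2  S1 
 * S2   S3  S2 
   S3   S0  S3 
(> = start, * = accepting)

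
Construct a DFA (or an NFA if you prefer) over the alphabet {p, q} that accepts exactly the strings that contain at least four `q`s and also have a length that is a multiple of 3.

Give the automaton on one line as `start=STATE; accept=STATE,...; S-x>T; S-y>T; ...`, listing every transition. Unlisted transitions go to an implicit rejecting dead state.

Handle the two conditions separately and then intersect. The first has 6 states tracking the count of `q`s, saturating at 5; the second has 3 states tracking the input length modulo 3. A product state is a pair (one from each), accepting exactly when both do.
       p  q 
>  A   B  C 
   B   D  E 
   C   E  F 
   D   A  G 
   E   G  H 
   F   H  I 
   G   C  J 
   H   J  K 
   I   K  L 
   J   F  M 
   K   M  N 
   L   N  O 
   M   I  P 
   N   P  Q 
   O   Q  Q 
 * P   L  R 
 * Q   R  R 
   R   O  O 
(> = start, * = accepting)

start=A; accept=P,Q; A-p>B; A-q>C; B-p>D; B-q>E; C-p>E; C-q>F; D-p>A; D-q>G; E-p>G; E-q>H; F-p>H; F-q>I; G-p>C; G-q>J; H-p>J; H-q>K; I-p>K; I-q>L; J-p>F; J-q>M; K-p>M; K-q>N; L-p>N; L-q>O; M-p>I; M-q>P; N-p>P; N-q>Q; O-p>Q; O-q>Q; P-p>L; P-q>R; Q-p>R; Q-q>R; R-p>O; R-q>O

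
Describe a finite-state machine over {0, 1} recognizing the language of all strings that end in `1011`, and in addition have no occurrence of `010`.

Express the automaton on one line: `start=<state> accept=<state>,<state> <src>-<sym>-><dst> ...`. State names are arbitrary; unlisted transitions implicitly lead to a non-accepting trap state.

start=s0 accept=s7 s0-0->s1 s0-1->s2 s1-0->s1 s1-1->s3 s2-0->s4 s2-1->s2 s3-0->s5 s3-1->s2 s4-0->s1 s4-1->s6 s5-0->s5 s5-1->s5 s6-0->s5 s6-1->s7 s7-0->s4 s7-1->s2

Run two small machines in parallel and take their product. One (5 states) tracks how much of the suffix `1011` has currently been matched; the other (4 states) tracks partial matches of the forbidden pattern `010`. Each combined state is a pair, one component from each; accept when both components accept. After merging equivalent states the machine shrinks.
8 states suffice.
        0   1  
>  s0   s1  s2 
   s1   s1  s3 
   s2   s4  s2 
   s3   s5  s2 
   s4   s1  s6 
   s5   s5  s5 
   s6   s5  s7 
 * s7   s4  s2 
(> = start, * = accepting)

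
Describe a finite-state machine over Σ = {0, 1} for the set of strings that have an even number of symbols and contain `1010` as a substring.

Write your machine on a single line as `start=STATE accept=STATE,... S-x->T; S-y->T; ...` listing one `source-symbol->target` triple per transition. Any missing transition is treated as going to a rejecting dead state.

start=q0; accept=q8; q0-0->q1; q0-1->q2; q1-0->q0; q1-1->q3; q2-0->q4; q2-1->q3; q3-0->q5; q3-1->q2; q4-0->q1; q4-1->q6; q5-0->q0; q5-1->q7; q6-0->q8; q6-1->q3; q7-0->q9; q7-1->q2; q8-0->q9; q8-1->q9; q9-0->q8; q9-1->q8

Run two small machines in parallel and take their product. The first has 2 states tracking the input length modulo 2; the second has 5 states tracking whether and how much of `1010` has been seen. A product state is a pair (one from each), accepting exactly when both do.
A 10-state machine:
        0   1  
>  q0   q1  q2 
   q1   q0  q3 
   q2   q4  q3 
   q3   q5  q2 
   q4   q1  q6 
   q5   q0  q7 
   q6   q8  q3 
   q7   q9  q2 
 * q8   q9  q9 
   q9   q8  q8 
(> = start, * = accepting)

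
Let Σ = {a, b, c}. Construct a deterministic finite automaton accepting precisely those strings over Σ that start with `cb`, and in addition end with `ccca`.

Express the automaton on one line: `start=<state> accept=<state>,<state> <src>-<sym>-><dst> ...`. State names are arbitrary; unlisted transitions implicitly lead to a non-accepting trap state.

start=s0 accept=s7 s0-a->s1 s0-b->s1 s0-c->s2 s1-a->s1 s1-b->s1 s1-c->s1 s2-a->s1 s2-b->s3 s2-c->s1 s3-a->s3 s3-b->s3 s3-c->s4 s4-a->s3 s4-b->s3 s4-c->s5 s5-a->s3 s5-b->s3 s5-c->s6 s6-a->s7 s6-b->s3 s6-c->s6 s7-a->s3 s7-b->s3 s7-c->s4

Run two small machines in parallel and take their product. One (4 states) tracks whether the input so far still matches the prefix `cb`; the other (5 states) tracks how much of the suffix `ccca` has currently been matched. Each combined state is a pair, one component from each; accept when both components accept. After merging equivalent states the machine shrinks.
        a   b   c  
>  s0   s1  s1  s2 
   s1   s1  s1  s1 
   s2   s1  s3  s1 
   s3   s3  s3  s4 
   s4   s3  s3  s5 
   s5   s3  s3  s6 
   s6   s7  s3  s6 
 * s7   s3  s3  s4 
(> = start, * = accepting)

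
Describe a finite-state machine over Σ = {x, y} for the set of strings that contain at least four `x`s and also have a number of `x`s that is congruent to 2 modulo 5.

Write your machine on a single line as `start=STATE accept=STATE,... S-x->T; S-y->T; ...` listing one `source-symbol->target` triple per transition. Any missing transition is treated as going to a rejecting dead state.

Handle the two conditions separately and then intersect. The first has 6 states tracking the count of `x`s, saturating at 5; the second has 5 states tracking the count of `x`s modulo 5. A product state is a pair (one from each), accepting exactly when both do.
With 10 states:
        x   y  
>  q0   q1  q0 
   q1   q2  q1 
   q2   q3  q2 
   q3   q4  q3 
   q4   q5  q4 
   q5   q6  q5 
   q6   q7  q6 
 * q7   q8  q7 
   q8   q9  q8 
   q9   q5  q9 
(> = start, * = accepting)

start=q0; accept=q7; q0-x->q1; q0-y->q0; q1-x->q2; q1-y->q1; q2-x->q3; q2-y->q2; q3-x->q4; q3-y->q3; q4-x->q5; q4-y->q4; q5-x->q6; q5-y->q5; q6-x->q7; q6-y->q6; q7-x->q8; q7-y->q7; q8-x->q9; q8-y->q8; q9-x->q5; q9-y->q9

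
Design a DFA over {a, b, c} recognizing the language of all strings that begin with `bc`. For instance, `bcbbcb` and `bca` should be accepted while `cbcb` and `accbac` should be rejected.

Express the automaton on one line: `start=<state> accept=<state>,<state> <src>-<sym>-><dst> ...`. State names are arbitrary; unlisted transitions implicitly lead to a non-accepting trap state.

start=S0 accept=S2 S0-a->S3 S0-b->S1 S0-c->S3 S1-a->S3 S1-b->S3 S1-c->S2 S2-a->S2 S2-b->S2 S2-c->S2 S3-a->S3 S3-b->S3 S3-c->S3

Check the first 2 symbols one by one: S0 through S1 record how many have matched `bc` so far; any wrong symbol goes to the dead state S3. After all 2 match we enter the accepting sink S2.
4 states suffice.
        a   b   c  
>  S0   S3  S1  S3 
   S1   S3  S3  S2 
 * S2   S2  S2  S2 
   S3   S3  S3  S3 
(> = start, * = accepting)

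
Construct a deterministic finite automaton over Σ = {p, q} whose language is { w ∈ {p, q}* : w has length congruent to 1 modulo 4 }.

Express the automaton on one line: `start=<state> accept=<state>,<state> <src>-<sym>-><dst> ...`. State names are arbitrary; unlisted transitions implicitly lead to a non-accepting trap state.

Only the length mod 4 matters, so use a 4-cycle: from any state, every input symbol moves to the next state, wrapping s3 back to s0. Mark s1 accepting.
4 states suffice.
        p   q  
>  s0   s1  s1 
 * s1   s2  s2 
   s2   s3  s3 
   s3   s0  s0 
(> = start, * = accepting)

start=s0 accept=s1 s0-p->s1 s0-q->s1 s1-p->s2 s1-q->s2 s2-p->s3 s2-q->s3 s3-p->s0 s3-q->s0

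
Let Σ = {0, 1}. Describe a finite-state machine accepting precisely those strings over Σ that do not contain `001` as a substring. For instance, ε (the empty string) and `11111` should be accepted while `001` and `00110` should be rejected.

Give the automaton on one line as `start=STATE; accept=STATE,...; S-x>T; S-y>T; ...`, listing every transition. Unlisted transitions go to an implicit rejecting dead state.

Track partial matches of the forbidden pattern `001`. State S3 is a dead state reached once `001` has occurred; every other state accepts. S0 means no part of `001` is currently matched.
        0   1  
>* S0   S1  S0 
 * S1   S2  S0 
 * S2   S2  S3 
   S3   S3  S3 
(> = start, * = accepting)

start=S0; accept=S0,S1,S2; S0-0>S1; S0-1>S0; S1-0>S2; S1-1>S0; S2-0>S2; S2-1>S3; S3-0>S3; S3-1>S3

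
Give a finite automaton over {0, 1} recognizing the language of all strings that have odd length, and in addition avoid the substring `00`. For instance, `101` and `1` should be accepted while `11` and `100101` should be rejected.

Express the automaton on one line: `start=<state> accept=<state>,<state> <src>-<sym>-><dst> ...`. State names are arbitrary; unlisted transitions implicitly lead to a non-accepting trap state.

start=q0 accept=q1,q2 q0-0->q1 q0-1->q2 q1-0->q3 q1-1->q0 q2-0->q4 q2-1->q0 q3-0->q3 q3-1->q3 q4-0->q3 q4-1->q2

Run two small machines in parallel and take their product. One (2 states) tracks the input length modulo 2; the other (3 states) tracks partial matches of the forbidden pattern `00`. Each combined state is a pair, one component from each; accept when both components accept. Equivalent product states are then merged.
        0   1  
>  q0   q1  q2 
 * q1   q3  q0 
 * q2   q4  q0 
   q3   q3  q3 
   q4   q3  q2 
(> = start, * = accepting)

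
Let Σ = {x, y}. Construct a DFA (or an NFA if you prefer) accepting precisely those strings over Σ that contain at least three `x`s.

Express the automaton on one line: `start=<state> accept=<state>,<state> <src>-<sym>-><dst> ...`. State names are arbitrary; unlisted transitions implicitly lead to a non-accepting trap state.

start=s0 accept=s3,s4 s0-x->s1 s0-y->s0 s1-x->s2 s1-y->s1 s2-x->s3 s2-y->s2 s3-x->s4 s3-y->s3 s4-x->s4 s4-y->s4

Only the number of `x`s matters, and only up to 4. Make a chain s0 → s1 → s2 → s3 → s4 advanced by each `x` (with s4 absorbing); every other symbol self-loops. The accepting set is {s3, s4}.
5 states suffice.
        x   y  
>  s0   s1  s0 
   s1   s2  s1 
   s2   s3  s2 
 * s3   s4  s3 
 * s4   s4  s4 
(> = start, * = accepting)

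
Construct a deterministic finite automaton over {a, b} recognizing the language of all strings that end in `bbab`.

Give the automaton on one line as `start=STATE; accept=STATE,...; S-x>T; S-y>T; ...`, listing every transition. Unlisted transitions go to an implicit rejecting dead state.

Remember how much of `bbab` the current input suffix matches. State S0 means no match yet; S1 means the last symbol is `b`; S2 means the last 2 symbols are `bb`; S3 means the last 3 symbols are `bba`; S4 means the last 4 symbols are `bbab`. Only S4 accepts. On a mismatch, fall back to the longest proper suffix that is still a prefix of `bbab`.
With 5 states:
        a   b  
>  S0   S0  S1 
   S1   S0  S2 
   S2   S3  S2 
   S3   S0  S4 
 * S4   S0  S2 
(> = start, * = accepting)

start=S0; accept=S4; S0-a>S0; S0-b>S1; S1-a>S0; S1-b>S2; S2-a>S3; S2-b>S2; S3-a>S0; S3-b>S4; S4-a>S0; S4-b>S2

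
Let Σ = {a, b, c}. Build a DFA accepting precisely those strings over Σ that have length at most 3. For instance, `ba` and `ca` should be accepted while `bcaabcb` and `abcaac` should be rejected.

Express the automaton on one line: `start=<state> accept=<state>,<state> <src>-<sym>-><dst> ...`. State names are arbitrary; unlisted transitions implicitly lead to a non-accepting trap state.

We only need to distinguish lengths 0, 1, …, 3, and '>3'. Chain q0 → q1 → q2 → q3 → q4 on every symbol, with q4 looping. Accepting states: {q0, q1, q2, q3}.
A 5-state machine:
        a   b   c  
>* q0   q1  q1  q1 
 * q1   q2  q2  q2 
 * q2   q3  q3  q3 
 * q3   q4  q4  q4 
   q4   q4  q4  q4 
(> = start, * = accepting)

start=q0 accept=q0,q1,q2,q3 q0-a->q1 q0-b->q1 q0-c->q1 q1-a->q2 q1-b->q2 q1-c->q2 q2-a->q3 q2-b->q3 q2-c->q3 q3-a->q4 q3-b->q4 q3-c->q4 q4-a->q4 q4-b->q4 q4-c->q4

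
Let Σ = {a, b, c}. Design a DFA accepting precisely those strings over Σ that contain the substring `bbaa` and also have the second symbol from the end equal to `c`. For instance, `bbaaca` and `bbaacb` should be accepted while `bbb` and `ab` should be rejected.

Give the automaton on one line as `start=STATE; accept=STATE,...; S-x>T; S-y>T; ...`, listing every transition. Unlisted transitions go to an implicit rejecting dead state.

Handle the two conditions separately and then intersect. One (5 states) tracks whether and how much of `bbaa` has been seen; the other (13 states) tracks the last 2 symbols read. Each combined state is a pair, one component from each; accept when both components accept. Minimizing collapses redundant product states.
8 states suffice.
        a   b   c  
>  q0   q0  q1  q0 
   q1   q0  q2  q0 
   q2   q3  q2  q0 
   q3   q4  q1  q0 
   q4   q4  q4  q5 
   q5   q6  q6  q7 
 * q6   q4  q4  q5 
 * q7   q6  q6  q7 
(> = start, * = accepting)

start=q0; accept=q6,q7; q0-a>q0; q0-b>q1; q0-c>q0; q1-a>q0; q1-b>q2; q1-c>q0; q2-a>q3; q2-b>q2; q2-c>q0; q3-a>q4; q3-b>q1; q3-c>q0; q4-a>q4; q4-b>q4; q4-c>q5; q5-a>q6; q5-b>q6; q5-c>q7; q6-a>q4; q6-b>q4; q6-c>q5; q7-a>q6; q7-b>q6; q7-c>q7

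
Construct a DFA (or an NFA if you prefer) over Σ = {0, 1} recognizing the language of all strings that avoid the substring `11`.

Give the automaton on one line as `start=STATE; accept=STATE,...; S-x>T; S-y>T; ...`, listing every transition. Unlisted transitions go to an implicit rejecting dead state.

start=A; accept=A,B; A-0>A; A-1>B; B-0>A; B-1>C; C-0>C; C-1>C

This is the complement of 'contains `11`'. Use the same substring-matching states — A through C holding how much of `11` has just been matched — but flip the accepting set: everything except the trap C accepts.
With 3 states:
       0  1 
>* A   A  B 
 * B   A  C 
   C   C  C 
(> = start, * = accepting)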